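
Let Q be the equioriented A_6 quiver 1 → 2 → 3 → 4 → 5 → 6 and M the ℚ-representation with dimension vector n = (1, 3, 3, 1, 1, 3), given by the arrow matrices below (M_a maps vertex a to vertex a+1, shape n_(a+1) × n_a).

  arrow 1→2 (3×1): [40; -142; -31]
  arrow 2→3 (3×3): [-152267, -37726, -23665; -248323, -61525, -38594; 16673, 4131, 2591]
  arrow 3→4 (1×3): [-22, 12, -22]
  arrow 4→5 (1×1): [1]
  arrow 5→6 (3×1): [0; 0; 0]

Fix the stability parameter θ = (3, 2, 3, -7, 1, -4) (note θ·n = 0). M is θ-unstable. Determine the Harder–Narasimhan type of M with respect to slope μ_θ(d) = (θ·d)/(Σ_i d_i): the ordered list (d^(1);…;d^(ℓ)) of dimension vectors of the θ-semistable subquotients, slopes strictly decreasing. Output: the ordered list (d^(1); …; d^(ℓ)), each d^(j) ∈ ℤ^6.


Interval decomposition of M: I[1,3], I[2,3], I[2,5], I[6,6]^3.
HN type (ℓ=6): μ^(1)=3; μ^(2)=5/2; μ^(3)=2; μ^(4)=1; μ^(5)=-2/3; μ^(6)=-4

((0, 0, 2, 0, 0, 0); (1, 1, 0, 0, 0, 0); (0, 1, 0, 0, 0, 0); (0, 0, 0, 0, 1, 0); (0, 1, 1, 1, 0, 0); (0, 0, 0, 0, 0, 3))


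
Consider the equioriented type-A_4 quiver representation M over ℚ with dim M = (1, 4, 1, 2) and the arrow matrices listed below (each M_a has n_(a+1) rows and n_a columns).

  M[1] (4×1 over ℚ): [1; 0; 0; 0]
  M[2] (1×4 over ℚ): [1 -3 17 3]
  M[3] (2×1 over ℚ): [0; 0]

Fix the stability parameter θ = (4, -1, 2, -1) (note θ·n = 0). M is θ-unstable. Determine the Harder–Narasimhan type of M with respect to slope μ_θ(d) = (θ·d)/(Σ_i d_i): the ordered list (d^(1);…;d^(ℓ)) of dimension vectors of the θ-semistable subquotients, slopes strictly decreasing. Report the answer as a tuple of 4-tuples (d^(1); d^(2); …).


Interval decomposition of M: I[1,3], I[2,2]^3, I[4,4]^2.
HN type (ℓ=3): μ^(1)=2; μ^(2)=3/2; μ^(3)=-1

((0, 0, 1, 0); (1, 1, 0, 0); (0, 3, 0, 2))


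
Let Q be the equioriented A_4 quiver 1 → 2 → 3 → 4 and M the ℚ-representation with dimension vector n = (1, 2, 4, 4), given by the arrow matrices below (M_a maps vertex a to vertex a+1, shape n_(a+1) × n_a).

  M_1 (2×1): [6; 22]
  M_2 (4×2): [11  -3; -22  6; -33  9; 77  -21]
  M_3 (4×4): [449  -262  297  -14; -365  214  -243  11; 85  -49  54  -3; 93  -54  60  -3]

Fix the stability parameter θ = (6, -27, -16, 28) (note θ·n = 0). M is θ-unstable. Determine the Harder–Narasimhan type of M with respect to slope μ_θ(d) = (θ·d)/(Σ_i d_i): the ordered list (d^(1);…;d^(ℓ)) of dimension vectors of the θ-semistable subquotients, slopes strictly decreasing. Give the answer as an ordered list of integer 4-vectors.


Barcode: M ≅ I[1,2], I[2,4], I[3,4]^3. HN layers by μ_θ (4 steps, strictly decreasing):
  μ^(1)=28; μ^(2)=-21/2; μ^(3)=-16; μ^(4)=-27

((0, 0, 0, 4); (1, 1, 0, 0); (0, 0, 4, 0); (0, 1, 0, 0))


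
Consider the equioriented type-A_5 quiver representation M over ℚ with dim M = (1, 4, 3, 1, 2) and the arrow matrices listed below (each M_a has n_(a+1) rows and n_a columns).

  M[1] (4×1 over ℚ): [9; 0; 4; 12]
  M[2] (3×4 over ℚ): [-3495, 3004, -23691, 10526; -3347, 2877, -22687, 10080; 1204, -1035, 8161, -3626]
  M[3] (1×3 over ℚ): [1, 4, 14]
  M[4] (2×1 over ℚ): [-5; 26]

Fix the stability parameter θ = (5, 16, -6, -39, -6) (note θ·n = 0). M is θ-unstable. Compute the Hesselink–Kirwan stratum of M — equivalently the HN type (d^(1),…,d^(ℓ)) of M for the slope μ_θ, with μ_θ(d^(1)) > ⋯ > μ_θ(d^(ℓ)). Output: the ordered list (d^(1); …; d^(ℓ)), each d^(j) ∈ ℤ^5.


Via rank(M_{q-1}∘⋯∘M_p): M ≅ I[1,5], I[2,2], I[2,3]^2, I[5,5].
μ_θ-semistable layers: μ^(1)=16; μ^(2)=5; μ^(3)=-6

((0, 1, 0, 0, 0); (0, 2, 2, 0, 0); (1, 1, 1, 1, 2))


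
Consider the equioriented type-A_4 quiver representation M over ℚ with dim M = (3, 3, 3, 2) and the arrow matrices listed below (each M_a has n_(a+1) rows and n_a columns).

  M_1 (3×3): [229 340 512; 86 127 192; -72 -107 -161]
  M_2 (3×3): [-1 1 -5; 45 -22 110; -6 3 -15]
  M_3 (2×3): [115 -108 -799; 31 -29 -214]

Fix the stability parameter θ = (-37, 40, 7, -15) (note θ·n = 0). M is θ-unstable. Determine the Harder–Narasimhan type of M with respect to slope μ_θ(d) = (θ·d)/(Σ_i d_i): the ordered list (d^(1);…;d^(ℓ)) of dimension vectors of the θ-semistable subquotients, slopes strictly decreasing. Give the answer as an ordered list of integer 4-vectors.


Barcode: M ≅ I[1,2], I[1,4]^2, I[3,3]. HN layers by μ_θ (4 steps, strictly decreasing):
  μ^(1)=40; μ^(2)=32/3; μ^(3)=7; μ^(4)=-37

((0, 1, 0, 0); (0, 2, 2, 2); (0, 0, 1, 0); (3, 0, 0, 0))


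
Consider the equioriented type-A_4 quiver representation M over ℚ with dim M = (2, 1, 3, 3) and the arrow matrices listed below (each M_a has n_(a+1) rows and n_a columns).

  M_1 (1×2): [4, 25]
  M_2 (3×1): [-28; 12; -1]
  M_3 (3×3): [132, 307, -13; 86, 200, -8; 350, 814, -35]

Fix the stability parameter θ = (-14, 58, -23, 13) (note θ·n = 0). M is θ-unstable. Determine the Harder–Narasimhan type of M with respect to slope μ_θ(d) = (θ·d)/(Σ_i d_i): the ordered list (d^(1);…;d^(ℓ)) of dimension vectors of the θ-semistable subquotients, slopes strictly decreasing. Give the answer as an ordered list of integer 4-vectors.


Interval decomposition of M: I[1,1], I[1,4], I[3,4]^2.
HN type (ℓ=4): μ^(1)=16; μ^(2)=13; μ^(3)=-14; μ^(4)=-23

((0, 1, 1, 1); (0, 0, 0, 2); (2, 0, 0, 0); (0, 0, 2, 0))


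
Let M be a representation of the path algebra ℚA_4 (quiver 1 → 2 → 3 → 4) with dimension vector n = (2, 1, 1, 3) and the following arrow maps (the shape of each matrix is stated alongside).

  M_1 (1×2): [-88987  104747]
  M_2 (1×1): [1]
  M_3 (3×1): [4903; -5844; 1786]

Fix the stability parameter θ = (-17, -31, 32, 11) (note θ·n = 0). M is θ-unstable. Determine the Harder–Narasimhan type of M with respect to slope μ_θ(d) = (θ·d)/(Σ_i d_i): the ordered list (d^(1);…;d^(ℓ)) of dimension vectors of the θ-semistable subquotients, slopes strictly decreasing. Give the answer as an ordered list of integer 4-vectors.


Interval decomposition of M: I[1,1], I[1,4], I[4,4]^2.
HN type (ℓ=4): μ^(1)=43/2; μ^(2)=11; μ^(3)=-17; μ^(4)=-24

((0, 0, 1, 1); (0, 0, 0, 2); (1, 0, 0, 0); (1, 1, 0, 0))


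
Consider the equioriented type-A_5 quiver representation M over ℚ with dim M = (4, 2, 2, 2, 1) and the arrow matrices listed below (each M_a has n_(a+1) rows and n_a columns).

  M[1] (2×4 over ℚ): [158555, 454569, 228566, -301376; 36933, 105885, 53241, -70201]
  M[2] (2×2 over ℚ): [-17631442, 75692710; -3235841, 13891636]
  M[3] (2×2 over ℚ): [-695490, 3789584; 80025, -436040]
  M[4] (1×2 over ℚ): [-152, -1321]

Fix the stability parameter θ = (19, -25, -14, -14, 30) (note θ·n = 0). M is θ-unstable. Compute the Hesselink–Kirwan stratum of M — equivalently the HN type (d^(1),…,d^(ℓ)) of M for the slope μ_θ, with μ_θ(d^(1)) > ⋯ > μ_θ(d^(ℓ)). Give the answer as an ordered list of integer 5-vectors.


Barcode: M ≅ I[1,1]^2, I[1,3], I[1,5], I[4,4]. HN layers by μ_θ (5 steps, strictly decreasing):
  μ^(1)=30; μ^(2)=19; μ^(3)=-20/3; μ^(4)=-17/2; μ^(5)=-14

((0, 0, 0, 0, 1); (2, 0, 0, 0, 0); (1, 1, 1, 0, 0); (1, 1, 1, 1, 0); (0, 0, 0, 1, 0))


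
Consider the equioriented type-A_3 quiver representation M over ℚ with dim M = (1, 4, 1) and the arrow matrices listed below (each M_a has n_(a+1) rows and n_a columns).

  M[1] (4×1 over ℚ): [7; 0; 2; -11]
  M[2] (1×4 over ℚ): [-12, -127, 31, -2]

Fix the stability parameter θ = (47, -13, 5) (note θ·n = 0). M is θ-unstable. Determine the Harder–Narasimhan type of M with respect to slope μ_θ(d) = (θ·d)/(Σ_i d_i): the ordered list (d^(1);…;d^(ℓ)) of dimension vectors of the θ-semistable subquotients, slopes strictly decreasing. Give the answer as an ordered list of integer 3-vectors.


Interval decomposition of M: I[1,2], I[2,2]^2, I[2,3].
HN type (ℓ=3): μ^(1)=17; μ^(2)=5; μ^(3)=-13

((1, 1, 0); (0, 0, 1); (0, 3, 0))


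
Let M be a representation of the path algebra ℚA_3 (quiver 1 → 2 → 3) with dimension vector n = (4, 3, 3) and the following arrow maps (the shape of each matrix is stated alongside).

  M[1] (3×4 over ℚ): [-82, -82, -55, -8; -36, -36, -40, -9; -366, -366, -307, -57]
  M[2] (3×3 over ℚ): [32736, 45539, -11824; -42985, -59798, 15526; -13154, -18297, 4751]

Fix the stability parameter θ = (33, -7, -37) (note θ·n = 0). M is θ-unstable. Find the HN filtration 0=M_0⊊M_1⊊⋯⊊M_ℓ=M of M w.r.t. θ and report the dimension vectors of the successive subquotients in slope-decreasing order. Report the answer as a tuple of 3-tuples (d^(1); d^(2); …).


Via rank(M_{q-1}∘⋯∘M_p): M ≅ I[1,1]^2, I[1,3]^2, I[2,3].
μ_θ-semistable layers: μ^(1)=33; μ^(2)=-11/3; μ^(3)=-22

((2, 0, 0); (2, 2, 2); (0, 1, 1))


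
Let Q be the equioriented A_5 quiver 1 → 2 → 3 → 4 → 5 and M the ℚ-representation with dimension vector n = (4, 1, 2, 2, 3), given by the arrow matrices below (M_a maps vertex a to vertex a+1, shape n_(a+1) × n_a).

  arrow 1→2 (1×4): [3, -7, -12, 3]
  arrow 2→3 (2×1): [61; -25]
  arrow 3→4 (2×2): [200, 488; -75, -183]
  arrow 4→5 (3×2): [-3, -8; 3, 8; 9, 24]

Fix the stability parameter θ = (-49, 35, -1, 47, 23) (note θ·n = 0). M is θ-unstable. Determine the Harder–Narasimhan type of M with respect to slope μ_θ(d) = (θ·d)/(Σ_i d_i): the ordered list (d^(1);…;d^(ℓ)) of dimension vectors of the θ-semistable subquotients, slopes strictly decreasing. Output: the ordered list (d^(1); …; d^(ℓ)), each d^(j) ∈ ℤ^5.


Barcode: M ≅ I[1,1]^3, I[1,3], I[3,4], I[4,5], I[5,5]^2. HN layers by μ_θ (6 steps, strictly decreasing):
  μ^(1)=47; μ^(2)=35; μ^(3)=23; μ^(4)=17; μ^(5)=-1; μ^(6)=-49

((0, 0, 0, 1, 0); (0, 0, 0, 1, 1); (0, 0, 0, 0, 2); (0, 1, 1, 0, 0); (0, 0, 1, 0, 0); (4, 0, 0, 0, 0))


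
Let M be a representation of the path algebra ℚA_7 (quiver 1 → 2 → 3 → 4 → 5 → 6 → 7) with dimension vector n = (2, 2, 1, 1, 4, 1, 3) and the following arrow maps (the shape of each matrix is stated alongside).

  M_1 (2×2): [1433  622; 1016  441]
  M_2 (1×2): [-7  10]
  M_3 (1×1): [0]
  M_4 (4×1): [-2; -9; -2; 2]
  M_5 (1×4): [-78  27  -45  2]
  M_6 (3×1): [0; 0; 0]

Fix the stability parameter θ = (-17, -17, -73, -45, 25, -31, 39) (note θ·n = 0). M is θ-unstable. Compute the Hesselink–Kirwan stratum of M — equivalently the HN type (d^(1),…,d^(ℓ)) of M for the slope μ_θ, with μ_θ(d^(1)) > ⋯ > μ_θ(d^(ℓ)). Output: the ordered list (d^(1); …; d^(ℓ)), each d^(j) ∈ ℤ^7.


Via rank(M_{q-1}∘⋯∘M_p): M ≅ I[1,2], I[1,3], I[4,6], I[5,5]^3, I[7,7]^3.
μ_θ-semistable layers: μ^(1)=39; μ^(2)=25; μ^(3)=-3; μ^(4)=-17; μ^(5)=-107/3; μ^(6)=-45

((0, 0, 0, 0, 0, 0, 3); (0, 0, 0, 0, 3, 0, 0); (0, 0, 0, 0, 1, 1, 0); (1, 1, 0, 0, 0, 0, 0); (1, 1, 1, 0, 0, 0, 0); (0, 0, 0, 1, 0, 0, 0))


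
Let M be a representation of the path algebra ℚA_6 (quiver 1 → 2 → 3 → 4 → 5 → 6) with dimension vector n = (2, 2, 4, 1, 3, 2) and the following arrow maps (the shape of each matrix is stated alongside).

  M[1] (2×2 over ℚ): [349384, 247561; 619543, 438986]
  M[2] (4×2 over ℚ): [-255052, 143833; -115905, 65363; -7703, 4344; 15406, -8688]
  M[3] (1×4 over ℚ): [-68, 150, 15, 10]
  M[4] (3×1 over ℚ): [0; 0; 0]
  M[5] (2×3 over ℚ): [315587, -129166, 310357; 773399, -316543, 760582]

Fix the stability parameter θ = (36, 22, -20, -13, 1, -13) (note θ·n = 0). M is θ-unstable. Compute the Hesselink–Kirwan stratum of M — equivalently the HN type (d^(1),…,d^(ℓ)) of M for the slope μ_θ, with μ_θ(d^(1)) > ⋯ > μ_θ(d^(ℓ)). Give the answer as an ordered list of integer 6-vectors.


Barcode: M ≅ I[1,3], I[1,4], I[3,3]^2, I[5,5], I[5,6]^2. HN layers by μ_θ (5 steps, strictly decreasing):
  μ^(1)=38/3; μ^(2)=25/4; μ^(3)=1; μ^(4)=-6; μ^(5)=-20

((1, 1, 1, 0, 0, 0); (1, 1, 1, 1, 0, 0); (0, 0, 0, 0, 1, 0); (0, 0, 0, 0, 2, 2); (0, 0, 2, 0, 0, 0))


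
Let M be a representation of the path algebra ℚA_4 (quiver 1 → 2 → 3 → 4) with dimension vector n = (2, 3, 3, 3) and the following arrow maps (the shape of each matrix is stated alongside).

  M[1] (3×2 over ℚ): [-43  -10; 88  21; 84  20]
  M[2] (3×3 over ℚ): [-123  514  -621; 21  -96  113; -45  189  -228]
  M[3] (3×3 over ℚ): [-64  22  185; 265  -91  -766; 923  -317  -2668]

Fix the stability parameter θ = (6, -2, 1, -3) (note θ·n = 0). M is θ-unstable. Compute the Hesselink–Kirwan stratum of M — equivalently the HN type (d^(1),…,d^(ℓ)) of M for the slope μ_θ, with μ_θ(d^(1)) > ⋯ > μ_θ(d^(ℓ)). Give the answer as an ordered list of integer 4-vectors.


Barcode: M ≅ I[1,3], I[1,4], I[2,2], I[3,4], I[4,4]. HN layers by μ_θ (5 steps, strictly decreasing):
  μ^(1)=5/3; μ^(2)=1/2; μ^(3)=-1; μ^(4)=-2; μ^(5)=-3

((1, 1, 1, 0); (1, 1, 1, 1); (0, 0, 1, 1); (0, 1, 0, 0); (0, 0, 0, 1))


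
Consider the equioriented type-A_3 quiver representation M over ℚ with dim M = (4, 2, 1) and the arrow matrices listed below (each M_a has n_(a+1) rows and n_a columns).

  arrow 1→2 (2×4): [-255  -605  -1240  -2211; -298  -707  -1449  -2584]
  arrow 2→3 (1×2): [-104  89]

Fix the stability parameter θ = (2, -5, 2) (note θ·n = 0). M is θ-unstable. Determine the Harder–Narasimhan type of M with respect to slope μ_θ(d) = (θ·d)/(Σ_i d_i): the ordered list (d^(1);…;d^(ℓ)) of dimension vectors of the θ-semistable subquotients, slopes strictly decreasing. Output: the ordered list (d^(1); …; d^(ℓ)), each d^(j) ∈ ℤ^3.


Barcode: M ≅ I[1,1]^2, I[1,2], I[1,3]. HN layers by μ_θ (2 steps, strictly decreasing):
  μ^(1)=2; μ^(2)=-3/2

((2, 0, 1); (2, 2, 0))


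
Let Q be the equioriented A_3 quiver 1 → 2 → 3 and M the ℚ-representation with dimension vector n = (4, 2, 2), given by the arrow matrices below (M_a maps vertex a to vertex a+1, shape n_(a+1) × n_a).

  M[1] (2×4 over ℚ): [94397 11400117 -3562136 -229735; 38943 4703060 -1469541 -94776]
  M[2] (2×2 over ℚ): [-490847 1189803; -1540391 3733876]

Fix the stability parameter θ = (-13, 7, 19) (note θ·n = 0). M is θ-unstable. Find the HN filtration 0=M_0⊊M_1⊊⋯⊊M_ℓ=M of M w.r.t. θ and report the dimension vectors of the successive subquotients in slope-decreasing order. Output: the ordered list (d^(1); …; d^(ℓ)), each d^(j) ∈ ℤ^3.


Via rank(M_{q-1}∘⋯∘M_p): M ≅ I[1,1]^2, I[1,3]^2.
μ_θ-semistable layers: μ^(1)=19; μ^(2)=7; μ^(3)=-13

((0, 0, 2); (0, 2, 0); (4, 0, 0))


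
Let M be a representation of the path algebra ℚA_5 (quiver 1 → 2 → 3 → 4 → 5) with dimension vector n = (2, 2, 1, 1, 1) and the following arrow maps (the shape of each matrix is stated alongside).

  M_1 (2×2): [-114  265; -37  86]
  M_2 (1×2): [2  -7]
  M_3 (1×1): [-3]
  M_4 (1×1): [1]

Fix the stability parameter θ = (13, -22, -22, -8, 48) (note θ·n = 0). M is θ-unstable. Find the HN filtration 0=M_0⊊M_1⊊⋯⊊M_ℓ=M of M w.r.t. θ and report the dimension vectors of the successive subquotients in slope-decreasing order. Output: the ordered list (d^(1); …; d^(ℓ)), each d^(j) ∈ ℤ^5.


Barcode: M ≅ I[1,2], I[1,5]. HN layers by μ_θ (4 steps, strictly decreasing):
  μ^(1)=48; μ^(2)=-9/2; μ^(3)=-8; μ^(4)=-31/3

((0, 0, 0, 0, 1); (1, 1, 0, 0, 0); (0, 0, 0, 1, 0); (1, 1, 1, 0, 0))


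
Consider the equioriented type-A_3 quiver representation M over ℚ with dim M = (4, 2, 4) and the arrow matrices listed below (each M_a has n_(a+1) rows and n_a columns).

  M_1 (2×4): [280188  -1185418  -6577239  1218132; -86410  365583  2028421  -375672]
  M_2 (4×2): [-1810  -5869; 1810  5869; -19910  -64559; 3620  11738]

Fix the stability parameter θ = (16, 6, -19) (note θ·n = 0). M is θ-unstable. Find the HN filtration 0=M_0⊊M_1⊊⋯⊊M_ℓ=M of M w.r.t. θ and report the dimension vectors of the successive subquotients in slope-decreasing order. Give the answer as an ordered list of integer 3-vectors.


Via rank(M_{q-1}∘⋯∘M_p): M ≅ I[1,1]^2, I[1,2], I[1,3], I[3,3]^3.
μ_θ-semistable layers: μ^(1)=16; μ^(2)=11; μ^(3)=1; μ^(4)=-19

((2, 0, 0); (1, 1, 0); (1, 1, 1); (0, 0, 3))


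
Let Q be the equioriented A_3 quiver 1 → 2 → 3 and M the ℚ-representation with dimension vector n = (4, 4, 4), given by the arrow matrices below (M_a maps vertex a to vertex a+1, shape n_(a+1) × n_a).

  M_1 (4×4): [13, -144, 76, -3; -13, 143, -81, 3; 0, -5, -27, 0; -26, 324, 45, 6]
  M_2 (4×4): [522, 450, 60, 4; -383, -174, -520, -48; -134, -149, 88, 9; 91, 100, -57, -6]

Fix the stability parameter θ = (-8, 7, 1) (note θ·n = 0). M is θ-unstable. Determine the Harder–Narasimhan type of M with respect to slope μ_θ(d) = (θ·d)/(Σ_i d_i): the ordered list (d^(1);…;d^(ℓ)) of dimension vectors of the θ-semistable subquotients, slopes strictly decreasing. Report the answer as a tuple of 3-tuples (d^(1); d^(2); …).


Interval decomposition of M: I[1,1], I[1,3]^3, I[2,3].
HN type (ℓ=2): μ^(1)=4; μ^(2)=-8

((0, 4, 4); (4, 0, 0))


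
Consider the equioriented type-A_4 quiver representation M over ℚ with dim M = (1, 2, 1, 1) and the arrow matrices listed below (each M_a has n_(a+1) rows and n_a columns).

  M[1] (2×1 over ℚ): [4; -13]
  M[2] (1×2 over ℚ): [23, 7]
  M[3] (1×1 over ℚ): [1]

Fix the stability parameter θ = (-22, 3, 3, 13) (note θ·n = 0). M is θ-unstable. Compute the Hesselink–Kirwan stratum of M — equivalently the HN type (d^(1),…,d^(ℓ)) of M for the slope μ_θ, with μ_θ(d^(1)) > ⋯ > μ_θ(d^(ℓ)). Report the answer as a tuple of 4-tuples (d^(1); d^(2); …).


Interval decomposition of M: I[1,4], I[2,2].
HN type (ℓ=3): μ^(1)=13; μ^(2)=3; μ^(3)=-22

((0, 0, 0, 1); (0, 2, 1, 0); (1, 0, 0, 0))


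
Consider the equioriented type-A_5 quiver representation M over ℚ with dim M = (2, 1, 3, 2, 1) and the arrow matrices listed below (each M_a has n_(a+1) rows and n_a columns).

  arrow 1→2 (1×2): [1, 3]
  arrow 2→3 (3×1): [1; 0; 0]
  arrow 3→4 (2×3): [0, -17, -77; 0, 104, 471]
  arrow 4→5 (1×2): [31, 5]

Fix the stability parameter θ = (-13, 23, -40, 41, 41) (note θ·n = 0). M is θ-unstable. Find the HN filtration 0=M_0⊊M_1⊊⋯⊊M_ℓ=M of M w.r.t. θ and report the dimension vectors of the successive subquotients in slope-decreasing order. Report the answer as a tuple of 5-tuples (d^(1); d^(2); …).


Barcode: M ≅ I[1,1], I[1,3], I[3,4], I[3,5]. HN layers by μ_θ (4 steps, strictly decreasing):
  μ^(1)=41; μ^(2)=-17/2; μ^(3)=-13; μ^(4)=-40

((0, 0, 0, 2, 1); (0, 1, 1, 0, 0); (2, 0, 0, 0, 0); (0, 0, 2, 0, 0))


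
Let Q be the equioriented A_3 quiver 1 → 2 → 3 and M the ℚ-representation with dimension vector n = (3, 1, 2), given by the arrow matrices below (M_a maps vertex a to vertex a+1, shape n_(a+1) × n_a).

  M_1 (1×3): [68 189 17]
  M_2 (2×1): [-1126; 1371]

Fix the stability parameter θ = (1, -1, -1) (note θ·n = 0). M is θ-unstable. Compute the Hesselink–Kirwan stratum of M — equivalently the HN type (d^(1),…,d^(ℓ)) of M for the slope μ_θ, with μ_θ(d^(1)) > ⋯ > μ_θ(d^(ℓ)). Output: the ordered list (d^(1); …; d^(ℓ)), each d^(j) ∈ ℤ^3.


Interval decomposition of M: I[1,1]^2, I[1,3], I[3,3].
HN type (ℓ=3): μ^(1)=1; μ^(2)=-1/3; μ^(3)=-1

((2, 0, 0); (1, 1, 1); (0, 0, 1))


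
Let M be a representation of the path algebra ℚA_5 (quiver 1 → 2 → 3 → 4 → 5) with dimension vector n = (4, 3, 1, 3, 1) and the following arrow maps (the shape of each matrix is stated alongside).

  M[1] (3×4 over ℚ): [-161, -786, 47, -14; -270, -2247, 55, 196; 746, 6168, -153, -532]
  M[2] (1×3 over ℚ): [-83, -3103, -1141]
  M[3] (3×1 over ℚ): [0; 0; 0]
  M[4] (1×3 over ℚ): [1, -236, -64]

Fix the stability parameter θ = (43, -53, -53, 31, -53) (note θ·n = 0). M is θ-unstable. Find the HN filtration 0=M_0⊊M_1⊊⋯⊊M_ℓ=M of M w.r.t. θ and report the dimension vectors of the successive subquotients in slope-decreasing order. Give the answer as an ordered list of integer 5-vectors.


Interval decomposition of M: I[1,1], I[1,2]^2, I[1,3], I[4,4]^2, I[4,5].
HN type (ℓ=5): μ^(1)=43; μ^(2)=31; μ^(3)=-5; μ^(4)=-11; μ^(5)=-21

((1, 0, 0, 0, 0); (0, 0, 0, 2, 0); (2, 2, 0, 0, 0); (0, 0, 0, 1, 1); (1, 1, 1, 0, 0))


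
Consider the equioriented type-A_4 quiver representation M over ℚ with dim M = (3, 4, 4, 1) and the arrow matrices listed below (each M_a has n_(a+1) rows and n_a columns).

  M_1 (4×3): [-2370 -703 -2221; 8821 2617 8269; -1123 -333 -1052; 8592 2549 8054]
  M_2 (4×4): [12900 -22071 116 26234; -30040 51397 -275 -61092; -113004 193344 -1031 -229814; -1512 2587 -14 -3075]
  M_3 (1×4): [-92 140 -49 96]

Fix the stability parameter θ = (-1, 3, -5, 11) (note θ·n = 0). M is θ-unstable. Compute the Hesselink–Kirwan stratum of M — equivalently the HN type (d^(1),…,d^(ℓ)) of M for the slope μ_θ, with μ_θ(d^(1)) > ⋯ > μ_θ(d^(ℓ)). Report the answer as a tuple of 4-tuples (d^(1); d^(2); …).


Interval decomposition of M: I[1,3]^2, I[1,4], I[2,2], I[3,3].
HN type (ℓ=4): μ^(1)=11; μ^(2)=3; μ^(3)=-1; μ^(4)=-5

((0, 0, 0, 1); (0, 1, 0, 0); (3, 3, 3, 0); (0, 0, 1, 0))


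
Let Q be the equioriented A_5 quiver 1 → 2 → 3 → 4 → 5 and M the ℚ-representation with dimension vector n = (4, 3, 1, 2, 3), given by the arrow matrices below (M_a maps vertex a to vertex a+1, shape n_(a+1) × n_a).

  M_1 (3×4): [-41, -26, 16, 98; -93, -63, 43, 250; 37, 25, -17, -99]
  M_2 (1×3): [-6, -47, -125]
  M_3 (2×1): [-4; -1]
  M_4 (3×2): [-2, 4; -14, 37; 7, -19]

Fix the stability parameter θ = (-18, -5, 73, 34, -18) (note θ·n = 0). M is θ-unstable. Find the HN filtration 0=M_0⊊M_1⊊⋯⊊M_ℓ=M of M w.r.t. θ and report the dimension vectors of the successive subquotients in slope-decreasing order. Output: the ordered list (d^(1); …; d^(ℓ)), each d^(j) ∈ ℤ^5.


Via rank(M_{q-1}∘⋯∘M_p): M ≅ I[1,1], I[1,2]^2, I[1,5], I[4,5], I[5,5].
μ_θ-semistable layers: μ^(1)=89/3; μ^(2)=8; μ^(3)=-5; μ^(4)=-18

((0, 0, 1, 1, 1); (0, 0, 0, 1, 1); (0, 3, 0, 0, 0); (4, 0, 0, 0, 1))


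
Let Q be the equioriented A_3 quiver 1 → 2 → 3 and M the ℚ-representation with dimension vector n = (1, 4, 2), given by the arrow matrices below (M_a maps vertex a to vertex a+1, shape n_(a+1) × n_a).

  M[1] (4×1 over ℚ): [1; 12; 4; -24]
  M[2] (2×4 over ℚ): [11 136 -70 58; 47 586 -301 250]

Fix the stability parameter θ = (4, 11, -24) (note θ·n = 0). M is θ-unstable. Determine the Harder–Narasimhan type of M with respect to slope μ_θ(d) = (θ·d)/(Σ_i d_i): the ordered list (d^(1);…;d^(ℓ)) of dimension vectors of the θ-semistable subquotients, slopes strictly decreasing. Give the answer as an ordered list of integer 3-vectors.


Via rank(M_{q-1}∘⋯∘M_p): M ≅ I[1,3], I[2,2]^2, I[2,3].
μ_θ-semistable layers: μ^(1)=11; μ^(2)=-3; μ^(3)=-13/2

((0, 2, 0); (1, 1, 1); (0, 1, 1))


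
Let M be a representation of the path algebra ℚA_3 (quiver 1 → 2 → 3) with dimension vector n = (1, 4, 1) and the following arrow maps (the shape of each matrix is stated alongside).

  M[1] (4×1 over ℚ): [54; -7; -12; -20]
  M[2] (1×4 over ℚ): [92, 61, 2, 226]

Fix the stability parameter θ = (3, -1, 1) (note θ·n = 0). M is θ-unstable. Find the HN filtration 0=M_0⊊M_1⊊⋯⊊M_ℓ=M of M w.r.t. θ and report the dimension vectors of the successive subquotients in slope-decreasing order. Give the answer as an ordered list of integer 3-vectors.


Via rank(M_{q-1}∘⋯∘M_p): M ≅ I[1,3], I[2,2]^3.
μ_θ-semistable layers: μ^(1)=1; μ^(2)=-1

((1, 1, 1); (0, 3, 0))


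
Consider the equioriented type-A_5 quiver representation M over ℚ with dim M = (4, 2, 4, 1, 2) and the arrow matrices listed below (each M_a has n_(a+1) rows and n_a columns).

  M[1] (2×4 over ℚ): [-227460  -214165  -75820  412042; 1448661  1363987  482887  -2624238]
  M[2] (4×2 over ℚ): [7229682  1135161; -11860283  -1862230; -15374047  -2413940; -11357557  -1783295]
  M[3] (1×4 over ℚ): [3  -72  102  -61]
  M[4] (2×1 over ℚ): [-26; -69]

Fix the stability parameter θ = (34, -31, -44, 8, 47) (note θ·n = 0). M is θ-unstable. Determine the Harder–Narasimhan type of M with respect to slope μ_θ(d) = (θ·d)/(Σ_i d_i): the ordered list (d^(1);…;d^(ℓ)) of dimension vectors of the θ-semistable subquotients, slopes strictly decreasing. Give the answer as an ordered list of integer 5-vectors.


Via rank(M_{q-1}∘⋯∘M_p): M ≅ I[1,1]^2, I[1,3], I[1,5], I[3,3]^2, I[5,5].
μ_θ-semistable layers: μ^(1)=47; μ^(2)=34; μ^(3)=8; μ^(4)=-41/3; μ^(5)=-44

((0, 0, 0, 0, 2); (2, 0, 0, 0, 0); (0, 0, 0, 1, 0); (2, 2, 2, 0, 0); (0, 0, 2, 0, 0))


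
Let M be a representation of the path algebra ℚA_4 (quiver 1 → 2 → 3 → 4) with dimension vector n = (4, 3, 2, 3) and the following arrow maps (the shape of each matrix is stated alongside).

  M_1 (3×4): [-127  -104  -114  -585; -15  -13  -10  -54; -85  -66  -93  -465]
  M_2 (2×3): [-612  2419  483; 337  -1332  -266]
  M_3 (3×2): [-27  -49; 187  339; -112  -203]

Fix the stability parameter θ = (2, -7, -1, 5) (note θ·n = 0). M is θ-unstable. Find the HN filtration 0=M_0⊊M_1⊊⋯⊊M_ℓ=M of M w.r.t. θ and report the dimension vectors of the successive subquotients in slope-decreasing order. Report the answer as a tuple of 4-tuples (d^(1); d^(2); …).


Barcode: M ≅ I[1,1], I[1,2], I[1,4]^2, I[4,4]. HN layers by μ_θ (4 steps, strictly decreasing):
  μ^(1)=5; μ^(2)=2; μ^(3)=-1; μ^(4)=-5/2

((0, 0, 0, 3); (1, 0, 0, 0); (0, 0, 2, 0); (3, 3, 0, 0))


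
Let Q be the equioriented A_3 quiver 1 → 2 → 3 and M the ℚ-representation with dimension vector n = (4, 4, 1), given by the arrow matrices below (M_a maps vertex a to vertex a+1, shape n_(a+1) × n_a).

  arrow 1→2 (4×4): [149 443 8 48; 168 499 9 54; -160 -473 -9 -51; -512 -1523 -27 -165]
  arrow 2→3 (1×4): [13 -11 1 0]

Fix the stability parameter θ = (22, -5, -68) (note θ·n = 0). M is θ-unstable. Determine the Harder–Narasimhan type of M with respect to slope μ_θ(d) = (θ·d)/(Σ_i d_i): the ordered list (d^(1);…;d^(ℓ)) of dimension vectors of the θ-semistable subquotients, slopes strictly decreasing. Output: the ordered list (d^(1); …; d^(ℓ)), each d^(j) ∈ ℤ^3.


Barcode: M ≅ I[1,1], I[1,2]^2, I[1,3], I[2,2]. HN layers by μ_θ (4 steps, strictly decreasing):
  μ^(1)=22; μ^(2)=17/2; μ^(3)=-5; μ^(4)=-17

((1, 0, 0); (2, 2, 0); (0, 1, 0); (1, 1, 1))


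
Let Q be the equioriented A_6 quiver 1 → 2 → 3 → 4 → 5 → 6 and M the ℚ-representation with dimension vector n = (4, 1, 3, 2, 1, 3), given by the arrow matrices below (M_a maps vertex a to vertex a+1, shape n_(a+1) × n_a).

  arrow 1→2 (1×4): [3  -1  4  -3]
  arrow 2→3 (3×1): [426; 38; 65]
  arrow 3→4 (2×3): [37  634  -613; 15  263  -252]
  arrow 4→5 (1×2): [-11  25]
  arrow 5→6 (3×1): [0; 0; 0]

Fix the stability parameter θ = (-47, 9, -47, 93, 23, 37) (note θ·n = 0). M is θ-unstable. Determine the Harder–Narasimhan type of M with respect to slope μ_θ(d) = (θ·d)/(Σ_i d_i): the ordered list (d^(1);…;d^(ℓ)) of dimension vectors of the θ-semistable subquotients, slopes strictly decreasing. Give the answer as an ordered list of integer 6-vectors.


Interval decomposition of M: I[1,1]^3, I[1,5], I[3,3], I[3,4], I[6,6]^3.
HN type (ℓ=5): μ^(1)=93; μ^(2)=58; μ^(3)=37; μ^(4)=-19; μ^(5)=-47

((0, 0, 0, 1, 0, 0); (0, 0, 0, 1, 1, 0); (0, 0, 0, 0, 0, 3); (0, 1, 1, 0, 0, 0); (4, 0, 2, 0, 0, 0))


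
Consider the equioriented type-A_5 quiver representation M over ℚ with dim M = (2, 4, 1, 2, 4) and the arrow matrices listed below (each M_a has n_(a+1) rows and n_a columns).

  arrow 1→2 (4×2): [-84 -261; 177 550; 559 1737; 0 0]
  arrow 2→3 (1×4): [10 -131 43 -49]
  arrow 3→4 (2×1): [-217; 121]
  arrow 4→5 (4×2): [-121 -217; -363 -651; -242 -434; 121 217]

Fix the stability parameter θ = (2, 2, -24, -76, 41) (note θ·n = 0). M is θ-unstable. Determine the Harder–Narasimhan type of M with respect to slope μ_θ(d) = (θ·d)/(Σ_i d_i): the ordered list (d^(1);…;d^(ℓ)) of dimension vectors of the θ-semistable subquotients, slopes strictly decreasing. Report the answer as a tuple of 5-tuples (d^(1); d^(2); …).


Barcode: M ≅ I[1,2], I[1,4], I[2,2]^2, I[4,5], I[5,5]^3. HN layers by μ_θ (4 steps, strictly decreasing):
  μ^(1)=41; μ^(2)=2; μ^(3)=-24; μ^(4)=-76

((0, 0, 0, 0, 4); (1, 3, 0, 0, 0); (1, 1, 1, 1, 0); (0, 0, 0, 1, 0))


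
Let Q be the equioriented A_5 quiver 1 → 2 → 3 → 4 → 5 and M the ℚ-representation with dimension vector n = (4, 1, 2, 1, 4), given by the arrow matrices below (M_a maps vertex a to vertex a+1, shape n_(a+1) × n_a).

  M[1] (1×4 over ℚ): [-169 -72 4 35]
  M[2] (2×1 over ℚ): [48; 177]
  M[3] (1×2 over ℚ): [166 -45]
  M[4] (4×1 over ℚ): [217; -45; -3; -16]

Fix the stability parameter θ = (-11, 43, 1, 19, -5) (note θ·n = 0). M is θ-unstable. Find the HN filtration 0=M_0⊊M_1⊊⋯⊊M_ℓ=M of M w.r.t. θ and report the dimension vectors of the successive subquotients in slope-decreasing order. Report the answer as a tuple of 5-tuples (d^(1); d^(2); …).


Barcode: M ≅ I[1,1]^3, I[1,5], I[3,3], I[5,5]^3. HN layers by μ_θ (4 steps, strictly decreasing):
  μ^(1)=29/2; μ^(2)=1; μ^(3)=-5; μ^(4)=-11

((0, 1, 1, 1, 1); (0, 0, 1, 0, 0); (0, 0, 0, 0, 3); (4, 0, 0, 0, 0))


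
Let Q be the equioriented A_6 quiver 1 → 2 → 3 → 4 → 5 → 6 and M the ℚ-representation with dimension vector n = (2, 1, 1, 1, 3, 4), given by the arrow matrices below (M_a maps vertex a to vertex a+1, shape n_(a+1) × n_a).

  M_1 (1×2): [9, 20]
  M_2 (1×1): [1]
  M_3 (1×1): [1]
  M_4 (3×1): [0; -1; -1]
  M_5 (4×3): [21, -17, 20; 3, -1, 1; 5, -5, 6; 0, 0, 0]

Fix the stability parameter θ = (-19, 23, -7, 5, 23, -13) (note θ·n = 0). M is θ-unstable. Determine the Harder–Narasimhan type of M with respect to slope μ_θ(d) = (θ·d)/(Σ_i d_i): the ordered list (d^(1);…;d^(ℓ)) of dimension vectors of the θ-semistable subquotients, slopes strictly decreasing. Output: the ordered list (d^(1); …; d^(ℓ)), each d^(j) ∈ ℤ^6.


Barcode: M ≅ I[1,1], I[1,6], I[5,5], I[5,6], I[6,6]^2. HN layers by μ_θ (5 steps, strictly decreasing):
  μ^(1)=23; μ^(2)=31/5; μ^(3)=5; μ^(4)=-13; μ^(5)=-19

((0, 0, 0, 0, 1, 0); (0, 1, 1, 1, 1, 1); (0, 0, 0, 0, 1, 1); (0, 0, 0, 0, 0, 2); (2, 0, 0, 0, 0, 0))


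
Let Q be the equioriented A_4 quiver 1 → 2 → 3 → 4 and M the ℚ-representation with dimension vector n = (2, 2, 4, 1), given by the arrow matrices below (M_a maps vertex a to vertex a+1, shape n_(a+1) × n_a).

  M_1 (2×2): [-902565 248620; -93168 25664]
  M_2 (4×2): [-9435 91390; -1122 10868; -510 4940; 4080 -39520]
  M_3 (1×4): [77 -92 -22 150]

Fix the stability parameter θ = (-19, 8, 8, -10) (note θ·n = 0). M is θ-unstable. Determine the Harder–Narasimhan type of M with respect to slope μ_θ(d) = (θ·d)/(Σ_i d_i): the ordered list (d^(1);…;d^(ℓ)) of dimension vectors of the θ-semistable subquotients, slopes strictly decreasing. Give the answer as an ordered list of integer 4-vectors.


Via rank(M_{q-1}∘⋯∘M_p): M ≅ I[1,1], I[1,4], I[2,2], I[3,3]^3.
μ_θ-semistable layers: μ^(1)=8; μ^(2)=2; μ^(3)=-19

((0, 1, 3, 0); (0, 1, 1, 1); (2, 0, 0, 0))


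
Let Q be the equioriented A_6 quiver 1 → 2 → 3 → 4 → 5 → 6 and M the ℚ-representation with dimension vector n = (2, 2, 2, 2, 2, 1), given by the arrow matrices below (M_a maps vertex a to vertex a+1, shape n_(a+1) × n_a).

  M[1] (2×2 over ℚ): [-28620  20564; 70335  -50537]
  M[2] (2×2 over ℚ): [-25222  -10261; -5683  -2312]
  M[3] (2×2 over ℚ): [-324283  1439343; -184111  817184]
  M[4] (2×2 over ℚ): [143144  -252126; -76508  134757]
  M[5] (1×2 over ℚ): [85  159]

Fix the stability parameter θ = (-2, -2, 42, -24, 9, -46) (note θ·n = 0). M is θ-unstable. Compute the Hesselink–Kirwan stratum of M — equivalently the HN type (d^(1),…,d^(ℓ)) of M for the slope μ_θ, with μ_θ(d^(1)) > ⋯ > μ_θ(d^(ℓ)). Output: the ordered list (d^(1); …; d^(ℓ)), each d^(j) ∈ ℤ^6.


Via rank(M_{q-1}∘⋯∘M_p): M ≅ I[1,1], I[1,6], I[2,4], I[5,5].
μ_θ-semistable layers: μ^(1)=9; μ^(2)=-2; μ^(3)=-23/6

((0, 0, 1, 1, 1, 0); (1, 1, 0, 0, 0, 0); (1, 1, 1, 1, 1, 1))


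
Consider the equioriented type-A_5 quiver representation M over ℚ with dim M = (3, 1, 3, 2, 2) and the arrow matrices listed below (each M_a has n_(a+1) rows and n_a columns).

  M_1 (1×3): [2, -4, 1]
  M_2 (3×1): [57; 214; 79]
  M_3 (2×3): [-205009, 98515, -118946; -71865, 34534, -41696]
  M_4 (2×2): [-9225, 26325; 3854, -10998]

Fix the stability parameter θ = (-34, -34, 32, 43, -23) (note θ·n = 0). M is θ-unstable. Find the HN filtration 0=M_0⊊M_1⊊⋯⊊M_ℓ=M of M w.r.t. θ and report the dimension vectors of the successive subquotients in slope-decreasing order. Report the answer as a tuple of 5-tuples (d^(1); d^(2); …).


Barcode: M ≅ I[1,1]^2, I[1,5], I[3,3], I[3,4], I[5,5]. HN layers by μ_θ (5 steps, strictly decreasing):
  μ^(1)=43; μ^(2)=32; μ^(3)=52/3; μ^(4)=-23; μ^(5)=-34

((0, 0, 0, 1, 0); (0, 0, 2, 0, 0); (0, 0, 1, 1, 1); (0, 0, 0, 0, 1); (3, 1, 0, 0, 0))


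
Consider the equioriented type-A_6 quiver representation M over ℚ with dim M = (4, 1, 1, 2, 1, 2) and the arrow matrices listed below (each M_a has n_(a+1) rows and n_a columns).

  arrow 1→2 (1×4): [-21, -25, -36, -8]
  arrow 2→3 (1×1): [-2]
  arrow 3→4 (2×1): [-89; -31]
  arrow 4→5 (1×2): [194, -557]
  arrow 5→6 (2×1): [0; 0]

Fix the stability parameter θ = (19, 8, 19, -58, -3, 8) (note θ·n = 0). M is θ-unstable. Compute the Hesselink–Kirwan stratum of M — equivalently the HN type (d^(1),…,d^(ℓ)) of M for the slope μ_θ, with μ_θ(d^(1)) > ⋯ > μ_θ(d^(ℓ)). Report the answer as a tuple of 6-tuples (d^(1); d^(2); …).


Via rank(M_{q-1}∘⋯∘M_p): M ≅ I[1,1]^3, I[1,5], I[4,4], I[6,6]^2.
μ_θ-semistable layers: μ^(1)=19; μ^(2)=8; μ^(3)=-3; μ^(4)=-58

((3, 0, 0, 0, 0, 0); (0, 0, 0, 0, 0, 2); (1, 1, 1, 1, 1, 0); (0, 0, 0, 1, 0, 0))


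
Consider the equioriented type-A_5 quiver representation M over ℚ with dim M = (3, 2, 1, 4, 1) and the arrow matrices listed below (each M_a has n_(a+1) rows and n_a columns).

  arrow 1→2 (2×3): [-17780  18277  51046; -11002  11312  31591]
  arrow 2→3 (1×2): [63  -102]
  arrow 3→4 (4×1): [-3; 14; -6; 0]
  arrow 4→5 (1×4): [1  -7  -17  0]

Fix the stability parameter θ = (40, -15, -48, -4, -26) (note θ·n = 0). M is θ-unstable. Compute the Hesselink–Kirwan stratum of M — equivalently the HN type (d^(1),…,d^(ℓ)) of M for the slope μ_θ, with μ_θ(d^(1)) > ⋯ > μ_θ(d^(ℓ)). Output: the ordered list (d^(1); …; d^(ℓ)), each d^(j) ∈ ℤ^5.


Interval decomposition of M: I[1,1], I[1,2], I[1,5], I[4,4]^3.
HN type (ℓ=4): μ^(1)=40; μ^(2)=25/2; μ^(3)=-4; μ^(4)=-53/5

((1, 0, 0, 0, 0); (1, 1, 0, 0, 0); (0, 0, 0, 3, 0); (1, 1, 1, 1, 1))


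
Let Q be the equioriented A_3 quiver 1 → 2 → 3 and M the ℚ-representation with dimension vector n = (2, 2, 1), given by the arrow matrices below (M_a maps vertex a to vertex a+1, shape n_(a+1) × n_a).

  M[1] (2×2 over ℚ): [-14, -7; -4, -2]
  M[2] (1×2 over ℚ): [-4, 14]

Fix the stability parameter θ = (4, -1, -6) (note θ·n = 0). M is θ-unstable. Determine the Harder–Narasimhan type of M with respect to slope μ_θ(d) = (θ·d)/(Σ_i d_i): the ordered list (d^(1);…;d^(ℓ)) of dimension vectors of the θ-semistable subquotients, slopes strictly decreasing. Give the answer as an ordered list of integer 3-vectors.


Via rank(M_{q-1}∘⋯∘M_p): M ≅ I[1,1], I[1,2], I[2,3].
μ_θ-semistable layers: μ^(1)=4; μ^(2)=3/2; μ^(3)=-7/2

((1, 0, 0); (1, 1, 0); (0, 1, 1))


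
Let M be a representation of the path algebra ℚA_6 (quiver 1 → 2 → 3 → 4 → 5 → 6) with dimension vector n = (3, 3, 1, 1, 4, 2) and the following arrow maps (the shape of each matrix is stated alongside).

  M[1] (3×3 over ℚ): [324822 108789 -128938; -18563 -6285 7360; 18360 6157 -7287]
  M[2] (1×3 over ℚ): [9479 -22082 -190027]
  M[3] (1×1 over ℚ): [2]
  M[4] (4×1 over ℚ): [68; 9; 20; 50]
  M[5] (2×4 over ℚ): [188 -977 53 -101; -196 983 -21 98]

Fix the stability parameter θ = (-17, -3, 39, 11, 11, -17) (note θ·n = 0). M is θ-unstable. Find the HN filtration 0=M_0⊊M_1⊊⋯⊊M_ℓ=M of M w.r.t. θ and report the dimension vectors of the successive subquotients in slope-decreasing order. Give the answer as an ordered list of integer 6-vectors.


Barcode: M ≅ I[1,2]^2, I[1,6], I[5,5]^2, I[5,6]. HN layers by μ_θ (3 steps, strictly decreasing):
  μ^(1)=11; μ^(2)=-3; μ^(3)=-17

((0, 0, 1, 1, 3, 1); (0, 3, 0, 0, 1, 1); (3, 0, 0, 0, 0, 0))


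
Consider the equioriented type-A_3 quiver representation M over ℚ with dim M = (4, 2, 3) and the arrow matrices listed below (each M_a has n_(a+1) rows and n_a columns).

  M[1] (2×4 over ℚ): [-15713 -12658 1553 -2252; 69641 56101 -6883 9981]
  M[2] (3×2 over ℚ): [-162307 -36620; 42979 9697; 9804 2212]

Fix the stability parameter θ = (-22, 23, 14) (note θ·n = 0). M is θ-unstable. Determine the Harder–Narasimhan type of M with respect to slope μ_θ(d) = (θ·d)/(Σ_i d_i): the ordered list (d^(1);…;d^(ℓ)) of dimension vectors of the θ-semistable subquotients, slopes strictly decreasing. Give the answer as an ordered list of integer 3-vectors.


Barcode: M ≅ I[1,1]^2, I[1,3]^2, I[3,3]. HN layers by μ_θ (3 steps, strictly decreasing):
  μ^(1)=37/2; μ^(2)=14; μ^(3)=-22

((0, 2, 2); (0, 0, 1); (4, 0, 0))


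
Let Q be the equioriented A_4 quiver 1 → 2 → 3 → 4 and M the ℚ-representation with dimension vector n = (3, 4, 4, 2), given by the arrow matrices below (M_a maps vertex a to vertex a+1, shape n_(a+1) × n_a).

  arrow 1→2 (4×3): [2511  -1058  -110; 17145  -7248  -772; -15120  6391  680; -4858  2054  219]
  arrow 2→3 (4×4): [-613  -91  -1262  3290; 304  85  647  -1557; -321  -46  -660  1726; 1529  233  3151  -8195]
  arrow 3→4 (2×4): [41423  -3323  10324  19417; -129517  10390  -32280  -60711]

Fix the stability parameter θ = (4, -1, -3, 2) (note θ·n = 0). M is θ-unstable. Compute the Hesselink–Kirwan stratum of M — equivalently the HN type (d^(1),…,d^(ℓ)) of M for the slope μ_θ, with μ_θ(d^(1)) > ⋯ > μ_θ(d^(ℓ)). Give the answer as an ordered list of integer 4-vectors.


Barcode: M ≅ I[1,2], I[1,4]^2, I[2,3], I[3,3]. HN layers by μ_θ (5 steps, strictly decreasing):
  μ^(1)=2; μ^(2)=3/2; μ^(3)=0; μ^(4)=-2; μ^(5)=-3

((0, 0, 0, 2); (1, 1, 0, 0); (2, 2, 2, 0); (0, 1, 1, 0); (0, 0, 1, 0))


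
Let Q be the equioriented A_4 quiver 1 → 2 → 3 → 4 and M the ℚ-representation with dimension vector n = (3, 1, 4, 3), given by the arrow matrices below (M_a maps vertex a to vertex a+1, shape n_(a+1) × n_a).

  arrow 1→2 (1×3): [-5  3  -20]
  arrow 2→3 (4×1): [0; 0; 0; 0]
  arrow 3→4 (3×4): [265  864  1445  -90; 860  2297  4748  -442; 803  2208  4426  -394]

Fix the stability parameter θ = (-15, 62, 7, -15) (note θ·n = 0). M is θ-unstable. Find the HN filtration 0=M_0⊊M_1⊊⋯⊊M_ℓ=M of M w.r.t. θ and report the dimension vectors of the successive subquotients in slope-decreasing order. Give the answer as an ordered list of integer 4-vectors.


Barcode: M ≅ I[1,1]^2, I[1,2], I[3,3], I[3,4]^3. HN layers by μ_θ (4 steps, strictly decreasing):
  μ^(1)=62; μ^(2)=7; μ^(3)=-4; μ^(4)=-15

((0, 1, 0, 0); (0, 0, 1, 0); (0, 0, 3, 3); (3, 0, 0, 0))


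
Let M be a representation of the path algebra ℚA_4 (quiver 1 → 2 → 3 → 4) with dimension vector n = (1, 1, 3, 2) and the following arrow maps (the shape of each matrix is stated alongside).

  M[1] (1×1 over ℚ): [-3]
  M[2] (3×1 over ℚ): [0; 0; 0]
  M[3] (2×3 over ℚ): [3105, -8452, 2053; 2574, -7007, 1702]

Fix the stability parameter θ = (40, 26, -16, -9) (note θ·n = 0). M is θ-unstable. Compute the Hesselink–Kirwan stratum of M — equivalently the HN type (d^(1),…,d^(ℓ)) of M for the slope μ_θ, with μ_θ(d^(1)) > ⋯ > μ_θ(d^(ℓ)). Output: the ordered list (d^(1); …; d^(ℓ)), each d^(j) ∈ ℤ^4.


Interval decomposition of M: I[1,2], I[3,3], I[3,4]^2.
HN type (ℓ=3): μ^(1)=33; μ^(2)=-9; μ^(3)=-16

((1, 1, 0, 0); (0, 0, 0, 2); (0, 0, 3, 0))
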